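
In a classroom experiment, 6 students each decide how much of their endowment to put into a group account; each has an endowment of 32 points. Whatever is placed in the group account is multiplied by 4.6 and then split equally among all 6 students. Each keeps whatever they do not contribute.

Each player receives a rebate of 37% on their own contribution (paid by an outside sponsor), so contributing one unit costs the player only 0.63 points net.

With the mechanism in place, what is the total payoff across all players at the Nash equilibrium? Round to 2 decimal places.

954.24 points

With the mechanism, a contributed unit returns (4.6/6) / 0.63 = 1.2169 per unit of net cost to the contributor — now above 1 — so contributing fully is weakly dominant for every player.
At the Nash equilibrium everyone contributes 32. Group total payoff = 6 × (32 × 0.37 + 4.6 × 32) = 954.24.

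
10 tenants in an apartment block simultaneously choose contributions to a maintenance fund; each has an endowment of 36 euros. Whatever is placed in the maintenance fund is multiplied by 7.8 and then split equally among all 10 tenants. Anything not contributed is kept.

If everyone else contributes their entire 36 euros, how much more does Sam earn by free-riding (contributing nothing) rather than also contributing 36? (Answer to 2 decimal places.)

7.92 euros

Switching from a contribution of 36 to 0 lets Sam keep an extra 36 euros, but lowers the maintenance fund by 36, which costs Sam their own share of that drop: 7.8/10 × 36 = 28.08.
Net gain = 36 − 28.08 = 7.92. The private return per contributed unit (0.7800) is below 1, so free-riding is indeed the best response regardless of what the others do.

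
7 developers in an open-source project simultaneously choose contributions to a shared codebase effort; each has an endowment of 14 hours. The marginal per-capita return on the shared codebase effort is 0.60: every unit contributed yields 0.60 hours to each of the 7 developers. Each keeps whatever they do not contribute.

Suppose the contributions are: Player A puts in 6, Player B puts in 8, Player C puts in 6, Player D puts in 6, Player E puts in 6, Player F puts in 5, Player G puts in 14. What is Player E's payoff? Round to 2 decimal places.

Total contributed: 6 + 8 + 6 + 6 + 6 + 5 + 14 = 51.
Each receives 0.60 × 51 = 30.60 from the shared codebase effort.
Player E keeps 14 − 6 = 8, so Player E's payoff is 8 + 30.60 = 38.60.

38.60 hours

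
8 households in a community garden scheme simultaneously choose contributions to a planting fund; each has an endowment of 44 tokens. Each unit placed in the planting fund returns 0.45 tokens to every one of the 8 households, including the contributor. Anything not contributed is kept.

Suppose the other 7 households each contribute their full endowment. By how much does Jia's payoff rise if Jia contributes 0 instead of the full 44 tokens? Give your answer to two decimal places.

Switching from a contribution of 44 to 0 lets Jia keep an extra 44 tokens, but lowers the planting fund by 44, which costs Jia their own share of that drop: 0.45 × 44 = 19.80.
Net gain = 44 − 19.80 = 24.20. The private return per contributed unit (0.45) is below 1, so free-riding is indeed the best response regardless of what the others do.

24.20 tokens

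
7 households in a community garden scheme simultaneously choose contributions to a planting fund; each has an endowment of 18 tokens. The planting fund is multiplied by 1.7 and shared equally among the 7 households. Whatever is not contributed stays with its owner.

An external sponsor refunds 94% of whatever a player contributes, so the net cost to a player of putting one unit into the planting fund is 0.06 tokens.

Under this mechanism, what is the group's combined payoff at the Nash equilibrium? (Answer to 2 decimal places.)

Under the mechanism each unit contributed yields (1.7/7) / 0.06 = 4.0476 back to its contributor per unit of net cost, which exceeds 1, making full contribution the dominant choice for everyone.
At the Nash equilibrium everyone contributes 18. Group total payoff = 7 × (18 × 0.94 + 1.7 × 18) = 332.64.

332.64 tokens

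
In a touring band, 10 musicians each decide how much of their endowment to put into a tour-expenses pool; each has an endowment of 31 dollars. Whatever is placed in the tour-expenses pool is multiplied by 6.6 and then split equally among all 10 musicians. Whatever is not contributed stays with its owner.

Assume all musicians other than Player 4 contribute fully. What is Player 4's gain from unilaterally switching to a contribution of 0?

10.54 dollars

Switching from a contribution of 31 to 0 lets Player 4 keep an extra 31 dollars, but lowers the tour-expenses pool by 31, which costs Player 4 their own share of that drop: 6.6/10 × 31 = 20.46.
Net gain = 31 − 20.46 = 10.54. The private return per contributed unit (0.6600) is below 1, so free-riding is indeed the best response regardless of what the others do.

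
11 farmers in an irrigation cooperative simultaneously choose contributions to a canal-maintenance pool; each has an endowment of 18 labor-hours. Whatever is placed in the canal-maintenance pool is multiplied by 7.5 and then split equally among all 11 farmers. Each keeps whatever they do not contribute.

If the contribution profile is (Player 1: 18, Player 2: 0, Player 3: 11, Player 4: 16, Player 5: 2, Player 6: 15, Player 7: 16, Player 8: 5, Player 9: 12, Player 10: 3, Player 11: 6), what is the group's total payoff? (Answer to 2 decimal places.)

874.00 labor-hours

Total contributed: 18 + 0 + 11 + 16 + 2 + 15 + 16 + 5 + 12 + 3 + 6 = 104; total kept: 11 × 18 − 104 = 94.
The canal-maintenance pool pays out 7.5 × 104 = 780.00 in aggregate.
Group total = 94 + 780.00 = 874.00.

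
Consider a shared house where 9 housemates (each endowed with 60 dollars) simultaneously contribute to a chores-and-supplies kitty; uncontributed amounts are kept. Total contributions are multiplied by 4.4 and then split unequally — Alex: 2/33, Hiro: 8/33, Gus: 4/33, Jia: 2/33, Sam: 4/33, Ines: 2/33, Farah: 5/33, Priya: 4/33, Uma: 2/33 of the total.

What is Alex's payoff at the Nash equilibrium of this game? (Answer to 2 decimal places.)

76.00 dollars

Player j's private return per contributed unit is 4.4 × (j's share). Contributing is weakly dominant for j when that share is at least 1/4.4 = 0.2273, and contributing 0 is dominant otherwise.
Only Hiro (8/33) clears that bar, contributing 60; the remaining 8 contribute 0. Total contributed: 60.
Alex keeps 60 and receives 4.4 × 60 × 2/33 = 16.00 from the chores-and-supplies kitty, for a payoff of 76.00.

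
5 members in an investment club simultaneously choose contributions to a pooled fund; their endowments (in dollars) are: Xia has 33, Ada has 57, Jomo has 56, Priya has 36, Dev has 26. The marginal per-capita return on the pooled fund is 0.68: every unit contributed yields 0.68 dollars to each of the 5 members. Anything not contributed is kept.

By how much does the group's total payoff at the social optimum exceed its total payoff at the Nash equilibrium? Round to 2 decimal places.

The private return per contributed unit is 0.68 < 1 for everyone, so the Nash equilibrium is zero contribution and the group total is Σ E_j = 33 + 57 + 56 + 36 + 26 = 208.
Each contributed unit returns 3.400 to the group, so the social optimum is full contribution by everyone: group total = 3.400 × 208 = 707.20.
Efficiency loss = (3.400 − 1) × 208 = 499.20.

499.20 dollars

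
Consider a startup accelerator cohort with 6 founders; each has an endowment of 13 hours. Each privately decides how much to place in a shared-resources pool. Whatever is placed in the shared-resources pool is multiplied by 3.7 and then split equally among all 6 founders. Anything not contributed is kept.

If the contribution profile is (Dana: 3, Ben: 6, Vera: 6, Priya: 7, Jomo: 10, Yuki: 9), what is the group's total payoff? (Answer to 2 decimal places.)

Total contributed: 3 + 6 + 6 + 7 + 10 + 9 = 41; total kept: 6 × 13 − 41 = 37.
The shared-resources pool pays out 3.7 × 41 = 151.70 in aggregate.
Group total = 37 + 151.70 = 188.70.

188.70 hours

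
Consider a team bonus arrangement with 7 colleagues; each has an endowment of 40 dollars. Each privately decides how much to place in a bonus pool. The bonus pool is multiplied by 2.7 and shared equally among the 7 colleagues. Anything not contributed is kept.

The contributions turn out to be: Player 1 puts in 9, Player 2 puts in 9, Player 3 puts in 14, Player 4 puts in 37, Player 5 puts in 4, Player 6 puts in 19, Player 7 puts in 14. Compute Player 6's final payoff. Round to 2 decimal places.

61.89 dollars

Total contributed: 9 + 9 + 14 + 37 + 4 + 19 + 14 = 106.
Each receives 2.7 × 106 / 7 = 40.89 from the bonus pool.
Player 6 keeps 40 − 19 = 21, so Player 6's payoff is 21 + 40.89 = 61.89.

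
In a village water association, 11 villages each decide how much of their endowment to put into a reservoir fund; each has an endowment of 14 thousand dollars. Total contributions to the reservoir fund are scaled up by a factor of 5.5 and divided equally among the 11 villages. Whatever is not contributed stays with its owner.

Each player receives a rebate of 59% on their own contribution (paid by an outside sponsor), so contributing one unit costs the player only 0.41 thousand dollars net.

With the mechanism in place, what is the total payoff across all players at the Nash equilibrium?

The effective private return per unit is now (5.5/11) / 0.41 = 1.2195 > 1, so every player's dominant strategy flips to full contribution.
So the Nash equilibrium is full contribution by all 11; the group earns 11 × (14 × 0.59 + 5.5 × 14) = 937.86.

937.86 thousand dollars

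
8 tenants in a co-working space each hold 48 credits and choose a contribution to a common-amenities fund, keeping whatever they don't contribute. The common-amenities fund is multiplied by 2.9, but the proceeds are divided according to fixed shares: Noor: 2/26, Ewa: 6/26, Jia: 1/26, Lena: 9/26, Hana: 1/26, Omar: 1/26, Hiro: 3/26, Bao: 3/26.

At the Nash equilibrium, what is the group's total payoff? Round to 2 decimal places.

Player j's private return per contributed unit is 2.9 × (j's share). Contributing is weakly dominant for j when that share is at least 1/2.9 = 0.3448, and contributing 0 is dominant otherwise.
Only Lena (9/26) clears that bar, contributing 48; the remaining 7 contribute 0. Total contributed: 48.
The common-amenities fund pays out 2.9 × 48 = 139.20 in total (split across the unequal shares, but the aggregate is all that matters for the group sum).
The 7 free-riders keep 48 each, adding 336. Group total = 336 + 139.20 = 475.20.

475.20 credits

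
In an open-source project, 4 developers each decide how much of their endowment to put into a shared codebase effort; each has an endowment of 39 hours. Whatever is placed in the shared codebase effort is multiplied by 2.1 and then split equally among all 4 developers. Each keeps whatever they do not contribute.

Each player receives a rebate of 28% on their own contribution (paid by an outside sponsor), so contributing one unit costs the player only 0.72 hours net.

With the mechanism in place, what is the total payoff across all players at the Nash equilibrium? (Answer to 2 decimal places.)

156.00 hours

Even with the mechanism, each unit contributed returns only (2.1/4) / 0.72 = 0.7292 per unit of net cost, so contributing nothing is still dominant.
At the Nash equilibrium no one contributes; group total payoff = 4 × 39 = 156.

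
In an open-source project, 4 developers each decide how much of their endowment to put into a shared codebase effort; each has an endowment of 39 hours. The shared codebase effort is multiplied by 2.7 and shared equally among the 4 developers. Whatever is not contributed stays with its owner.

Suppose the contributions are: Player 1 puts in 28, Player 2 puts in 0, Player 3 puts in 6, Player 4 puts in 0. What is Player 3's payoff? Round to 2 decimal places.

55.95 hours

Total contributed: 28 + 0 + 6 + 0 = 34.
Each receives 2.7 × 34 / 4 = 22.95 from the shared codebase effort.
Player 3 keeps 39 − 6 = 33, so Player 3's payoff is 33 + 22.95 = 55.95.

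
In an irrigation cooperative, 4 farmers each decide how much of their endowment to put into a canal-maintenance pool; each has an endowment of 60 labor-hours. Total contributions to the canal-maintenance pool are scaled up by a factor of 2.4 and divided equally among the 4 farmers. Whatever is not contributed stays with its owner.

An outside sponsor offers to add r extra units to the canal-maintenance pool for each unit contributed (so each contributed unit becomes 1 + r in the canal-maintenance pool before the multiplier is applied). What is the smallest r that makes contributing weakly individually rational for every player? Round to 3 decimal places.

0.667

With matching at rate r, one contributed unit becomes (1 + r) in the canal-maintenance pool and returns 2.4 × (1 + r) / 4 to the contributor.
Setting this equal to 1: 1 + r = 4/2.4 = 1.6667.
So the minimum matching rate is r = 1.6667 − 1 = 0.667.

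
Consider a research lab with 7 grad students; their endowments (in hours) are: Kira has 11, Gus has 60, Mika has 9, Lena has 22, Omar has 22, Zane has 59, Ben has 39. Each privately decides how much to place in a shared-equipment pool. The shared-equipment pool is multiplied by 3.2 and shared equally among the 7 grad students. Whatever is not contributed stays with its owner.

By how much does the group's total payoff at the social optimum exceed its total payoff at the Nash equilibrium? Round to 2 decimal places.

488.40 hours

The private return per contributed unit is 3.2/7 = 0.4571 < 1 for every player regardless of endowment, so the Nash equilibrium is zero contribution and the group total is Σ E_j = 11 + 60 + 9 + 22 + 22 + 59 + 39 = 222.
Each contributed unit returns 3.200 to the group, so the social optimum is full contribution by everyone: group total = 3.200 × 222 = 710.40.
Efficiency loss = (3.200 − 1) × 222 = 488.40.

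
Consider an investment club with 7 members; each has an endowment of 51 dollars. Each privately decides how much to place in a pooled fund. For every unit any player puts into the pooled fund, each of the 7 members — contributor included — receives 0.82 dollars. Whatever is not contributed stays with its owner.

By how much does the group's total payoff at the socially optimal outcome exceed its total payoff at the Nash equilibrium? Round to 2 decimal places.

1692.18 dollars

The private return per contributed unit is 0.82 < 1, so contributing 0 is dominant for every player. At the Nash equilibrium everyone keeps their 51, and the group total is 7 × 51 = 357.
Each contributed unit returns 5.740 to the group as a whole (0.82 to each of 7 players), which exceeds 1, so the social optimum is full contribution: group total = 5.740 × 357 = 2049.18.
Efficiency loss = 2049.18 − 357 = 1692.18.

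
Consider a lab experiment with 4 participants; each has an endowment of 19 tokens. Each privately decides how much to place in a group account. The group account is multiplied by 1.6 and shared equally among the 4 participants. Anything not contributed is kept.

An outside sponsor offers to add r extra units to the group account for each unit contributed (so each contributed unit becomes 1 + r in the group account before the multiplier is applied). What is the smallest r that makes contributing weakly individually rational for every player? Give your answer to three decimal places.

With matching at rate r, one contributed unit becomes (1 + r) in the group account and returns 1.6 × (1 + r) / 4 to the contributor.
Setting this equal to 1: 1 + r = 4/1.6 = 2.5000.
So the minimum matching rate is r = 2.5000 − 1 = 1.500.

1.500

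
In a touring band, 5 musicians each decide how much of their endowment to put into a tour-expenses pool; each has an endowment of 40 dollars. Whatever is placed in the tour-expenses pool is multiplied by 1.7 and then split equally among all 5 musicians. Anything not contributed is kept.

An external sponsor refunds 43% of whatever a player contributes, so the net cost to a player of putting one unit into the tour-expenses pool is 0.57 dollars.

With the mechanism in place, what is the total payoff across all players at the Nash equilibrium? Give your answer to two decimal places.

The effective private return is (1.7/5) / 0.57 = 0.5965, which is still under 1, so the mechanism doesn't change anyone's dominant strategy: zero contribution.
At the Nash equilibrium no one contributes; group total payoff = 5 × 40 = 200.

200.00 dollars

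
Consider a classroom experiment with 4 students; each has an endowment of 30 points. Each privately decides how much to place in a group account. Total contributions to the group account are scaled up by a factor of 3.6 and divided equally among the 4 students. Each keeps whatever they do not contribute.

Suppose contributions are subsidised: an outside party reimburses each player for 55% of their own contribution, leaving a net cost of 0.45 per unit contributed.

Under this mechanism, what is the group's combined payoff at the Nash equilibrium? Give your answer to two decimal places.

498.00 points

With the mechanism, a contributed unit returns (3.6/4) / 0.45 = 2.0000 per unit of net cost to the contributor — now above 1 — so contributing fully is weakly dominant for every player.
So the Nash equilibrium is full contribution by all 4; the group earns 4 × (30 × 0.55 + 3.6 × 30) = 498.00.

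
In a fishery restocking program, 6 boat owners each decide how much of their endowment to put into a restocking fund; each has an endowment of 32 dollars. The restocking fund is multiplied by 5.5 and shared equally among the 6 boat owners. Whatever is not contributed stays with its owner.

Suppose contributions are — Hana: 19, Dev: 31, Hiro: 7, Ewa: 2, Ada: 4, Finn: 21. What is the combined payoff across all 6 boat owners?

570.00 dollars

Total contributed: 19 + 31 + 7 + 2 + 4 + 21 = 84; total kept: 6 × 32 − 84 = 108.
The restocking fund pays out 5.5 × 84 = 462.00 in aggregate.
Group total = 108 + 462.00 = 570.00.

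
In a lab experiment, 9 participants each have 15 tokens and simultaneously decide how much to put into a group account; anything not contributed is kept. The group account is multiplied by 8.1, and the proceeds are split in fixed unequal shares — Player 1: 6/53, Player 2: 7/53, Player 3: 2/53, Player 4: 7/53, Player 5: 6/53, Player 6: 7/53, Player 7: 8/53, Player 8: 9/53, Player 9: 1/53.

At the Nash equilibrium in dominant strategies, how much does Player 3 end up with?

37.92 tokens

For player j, contributing a unit is worthwhile iff 8.1 × (j's share) ≥ 1, i.e. iff j's share is at least 0.1235.
The shares above 0.1235 belong to Player 2, Player 4, Player 6, Player 7 and Player 8, contributing 15 each; the remaining 4 contribute 0. Total contributed: 75.
Player 3 keeps 15 and receives 8.1 × 75 × 2/53 = 22.92 from the group account, for a payoff of 37.92.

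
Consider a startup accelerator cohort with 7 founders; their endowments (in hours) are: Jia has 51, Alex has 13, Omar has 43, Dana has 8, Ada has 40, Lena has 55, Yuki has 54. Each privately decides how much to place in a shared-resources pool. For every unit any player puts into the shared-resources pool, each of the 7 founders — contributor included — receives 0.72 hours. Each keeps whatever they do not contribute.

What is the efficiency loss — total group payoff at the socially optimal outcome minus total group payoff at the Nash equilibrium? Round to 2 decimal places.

The private return per contributed unit is 0.72 < 1 for everyone, so the Nash equilibrium is zero contribution and the group total is Σ E_j = 51 + 13 + 43 + 8 + 40 + 55 + 54 = 264.
Each contributed unit returns 5.040 to the group, so the social optimum is full contribution by everyone: group total = 5.040 × 264 = 1330.56.
Efficiency loss = (5.040 − 1) × 264 = 1066.56.

1066.56 hours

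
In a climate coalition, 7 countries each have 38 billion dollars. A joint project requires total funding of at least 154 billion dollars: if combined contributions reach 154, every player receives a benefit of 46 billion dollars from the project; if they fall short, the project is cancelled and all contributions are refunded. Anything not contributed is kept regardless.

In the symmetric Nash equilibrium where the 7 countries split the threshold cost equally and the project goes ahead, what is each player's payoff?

Equal share of the threshold: 154/7 = 22.
At this profile no one gains by cutting their contribution: any cut drops the total below 154, the project is cancelled, contributions are refunded, and the deviator ends with 38, which is less than 38 − 22 + 46 = 62. Contributing more than 22 just wastes the excess. So contributing exactly 22 is a best response.
Each player's payoff: 38 − 22 + 46 = 62.

62 billion dollars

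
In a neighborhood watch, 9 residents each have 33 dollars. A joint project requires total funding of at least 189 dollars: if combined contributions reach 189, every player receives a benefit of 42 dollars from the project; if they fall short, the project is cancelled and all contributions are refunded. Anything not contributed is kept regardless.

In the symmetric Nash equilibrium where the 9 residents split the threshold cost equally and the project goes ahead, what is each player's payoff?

54 dollars

Equal share of the threshold: 189/9 = 21.
At this profile no one gains by cutting their contribution: any cut drops the total below 189, the project is cancelled, contributions are refunded, and the deviator ends with 33, which is less than 33 − 21 + 42 = 54. Contributing more than 21 just wastes the excess. So contributing exactly 21 is a best response.
Each player's payoff: 33 − 21 + 42 = 54.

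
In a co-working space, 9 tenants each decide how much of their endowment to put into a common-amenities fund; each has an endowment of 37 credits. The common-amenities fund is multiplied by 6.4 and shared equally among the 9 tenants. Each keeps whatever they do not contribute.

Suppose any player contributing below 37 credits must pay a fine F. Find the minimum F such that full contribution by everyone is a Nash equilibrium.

10.69 credits

Given the others contribute fully, the best deviation is to contribute 0 (any partial contribution still incurs the fine and gives up units whose private return 0.7111 is below 1).
Deviating from 37 to 0 saves 37 credits but forfeits the deviator's share of the drop in the common-amenities fund: 6.4/9 × 37 = 26.31.
So the deviation gain is 37 − 26.31 = 10.69, and the fine must be at least 10.69 credits to wipe it out.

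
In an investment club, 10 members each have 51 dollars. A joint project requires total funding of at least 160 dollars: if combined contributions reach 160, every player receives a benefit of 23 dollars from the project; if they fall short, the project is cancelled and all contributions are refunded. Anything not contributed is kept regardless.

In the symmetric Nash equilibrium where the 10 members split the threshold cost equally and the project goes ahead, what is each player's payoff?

58 dollars

Equal share of the threshold: 160/10 = 16.
At this profile no one gains by cutting their contribution: any cut drops the total below 160, the project is cancelled, contributions are refunded, and the deviator ends with 51, which is less than 51 − 16 + 23 = 58. Contributing more than 16 just wastes the excess. So contributing exactly 16 is a best response.
Each player's payoff: 51 − 16 + 23 = 58.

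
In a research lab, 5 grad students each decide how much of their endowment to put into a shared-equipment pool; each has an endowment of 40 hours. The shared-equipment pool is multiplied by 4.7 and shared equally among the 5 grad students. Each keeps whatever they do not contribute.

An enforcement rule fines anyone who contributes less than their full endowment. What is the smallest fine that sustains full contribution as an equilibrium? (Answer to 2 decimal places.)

2.40 hours

Given the others contribute fully, the best deviation is to contribute 0 (any partial contribution still incurs the fine and gives up units whose private return 0.9400 is below 1).
Deviating from 40 to 0 saves 40 hours but forfeits the deviator's share of the drop in the shared-equipment pool: 4.7/5 × 40 = 37.60.
So the deviation gain is 40 − 37.60 = 2.40, and the fine must be at least 2.40 hours to wipe it out.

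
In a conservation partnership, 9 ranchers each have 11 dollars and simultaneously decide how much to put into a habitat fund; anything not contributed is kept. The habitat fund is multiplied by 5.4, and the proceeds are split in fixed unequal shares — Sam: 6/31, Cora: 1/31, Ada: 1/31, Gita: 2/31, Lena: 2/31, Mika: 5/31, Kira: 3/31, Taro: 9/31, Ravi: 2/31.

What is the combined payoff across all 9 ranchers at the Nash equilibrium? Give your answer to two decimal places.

Each unit j contributes comes back to j as 5.4 × (j's share), so j prefers to contribute only if that share exceeds 1/5.4 = 0.1852; otherwise keeping the unit dominates.
The shares above 0.1852 belong to Sam and Taro, contributing 11 each; the remaining 7 contribute 0. Total contributed: 22.
The habitat fund pays out 5.4 × 22 = 118.80 in total (split across the unequal shares, but the aggregate is all that matters for the group sum).
The 7 free-riders keep 11 each, adding 77. Group total = 77 + 118.80 = 195.80.

195.80 dollars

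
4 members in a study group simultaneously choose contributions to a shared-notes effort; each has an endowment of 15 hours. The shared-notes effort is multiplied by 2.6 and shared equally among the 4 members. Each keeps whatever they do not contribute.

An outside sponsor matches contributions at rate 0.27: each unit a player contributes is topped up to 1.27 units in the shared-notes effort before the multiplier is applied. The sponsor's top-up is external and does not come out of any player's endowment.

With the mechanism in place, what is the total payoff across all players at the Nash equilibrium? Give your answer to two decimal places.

With the mechanism, a contributed unit returns 2.6 × 1.27 / 4 = 0.8255 per unit of net cost — still below 1 — so contributing 0 remains dominant for every player.
At the Nash equilibrium no one contributes; group total payoff = 4 × 15 = 60.

60.00 hours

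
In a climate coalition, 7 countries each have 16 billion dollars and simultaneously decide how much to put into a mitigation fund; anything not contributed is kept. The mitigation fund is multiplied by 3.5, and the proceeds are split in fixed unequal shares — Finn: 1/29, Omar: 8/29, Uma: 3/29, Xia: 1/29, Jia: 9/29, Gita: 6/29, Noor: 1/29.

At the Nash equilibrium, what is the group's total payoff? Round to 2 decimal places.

152.00 billion dollars

Player j's private return per contributed unit is 3.5 × (j's share). Contributing is weakly dominant for j when that share is at least 1/3.5 = 0.2857, and contributing 0 is dominant otherwise.
The only share above 0.2857 is Jia's 9/29, contributing 16; the remaining 6 contribute 0. Total contributed: 16.
The mitigation fund pays out 3.5 × 16 = 56.00 in total (split across the unequal shares, but the aggregate is all that matters for the group sum).
The 6 free-riders keep 16 each, adding 96. Group total = 96 + 56.00 = 152.00.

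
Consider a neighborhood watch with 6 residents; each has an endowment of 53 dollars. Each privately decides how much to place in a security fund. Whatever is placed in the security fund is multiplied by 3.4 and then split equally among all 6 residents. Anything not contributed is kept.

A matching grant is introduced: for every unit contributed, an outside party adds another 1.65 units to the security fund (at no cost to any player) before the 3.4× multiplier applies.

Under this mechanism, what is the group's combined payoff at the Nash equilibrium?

The effective private return per unit is now 3.4 × 2.65 / 6 = 1.5017 > 1, so every player's dominant strategy flips to full contribution.
At the Nash equilibrium everyone contributes 53. Group total payoff = 3.4 × 2.65 × 318 = 2865.18.

2865.18 dollars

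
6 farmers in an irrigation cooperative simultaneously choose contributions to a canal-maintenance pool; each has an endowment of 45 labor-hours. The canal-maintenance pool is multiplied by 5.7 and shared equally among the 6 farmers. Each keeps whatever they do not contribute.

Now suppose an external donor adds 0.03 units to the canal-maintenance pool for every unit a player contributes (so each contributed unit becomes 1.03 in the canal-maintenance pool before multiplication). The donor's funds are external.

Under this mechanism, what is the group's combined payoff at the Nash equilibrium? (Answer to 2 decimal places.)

With the mechanism, a contributed unit returns 5.7 × 1.03 / 6 = 0.9785 per unit of net cost — still below 1 — so contributing 0 remains dominant for every player.
Everyone keeps their endowment and the group total is 6 × 45 = 270.

270.00 labor-hours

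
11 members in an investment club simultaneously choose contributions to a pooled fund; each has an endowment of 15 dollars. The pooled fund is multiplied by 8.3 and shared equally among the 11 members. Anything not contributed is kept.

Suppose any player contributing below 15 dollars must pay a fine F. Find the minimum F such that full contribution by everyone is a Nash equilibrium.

3.68 dollars

Given the others contribute fully, the best deviation is to contribute 0 (any partial contribution still incurs the fine and gives up units whose private return 0.7545 is below 1).
Deviating from 15 to 0 saves 15 dollars but forfeits the deviator's share of the drop in the pooled fund: 8.3/11 × 15 = 11.32.
So the deviation gain is 15 − 11.32 = 3.68, and the fine must be at least 3.68 dollars to wipe it out.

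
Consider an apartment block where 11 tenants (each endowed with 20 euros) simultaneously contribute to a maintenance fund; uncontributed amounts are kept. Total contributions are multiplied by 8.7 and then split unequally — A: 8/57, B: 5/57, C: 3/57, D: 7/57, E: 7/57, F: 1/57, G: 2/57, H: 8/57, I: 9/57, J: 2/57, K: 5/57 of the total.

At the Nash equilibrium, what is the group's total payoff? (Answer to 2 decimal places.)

Each unit j contributes comes back to j as 8.7 × (j's share), so j prefers to contribute only if that share exceeds 1/8.7 = 0.1149; otherwise keeping the unit dominates.
A, D, E, H and I are above the threshold, contributing 20 each; the remaining 6 contribute 0. Total contributed: 100.
The maintenance fund pays out 8.7 × 100 = 870.00 in total (split across the unequal shares, but the aggregate is all that matters for the group sum).
The 6 free-riders keep 20 each, adding 120. Group total = 120 + 870.00 = 990.00.

990.00 euros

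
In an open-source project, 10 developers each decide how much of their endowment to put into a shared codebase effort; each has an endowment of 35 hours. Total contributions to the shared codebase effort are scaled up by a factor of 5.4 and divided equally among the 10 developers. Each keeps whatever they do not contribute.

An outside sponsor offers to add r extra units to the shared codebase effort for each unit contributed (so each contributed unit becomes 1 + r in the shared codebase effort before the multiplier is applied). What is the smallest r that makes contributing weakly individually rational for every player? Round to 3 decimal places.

0.852

With matching at rate r, one contributed unit becomes (1 + r) in the shared codebase effort and returns 5.4 × (1 + r) / 10 to the contributor.
Setting this equal to 1: 1 + r = 10/5.4 = 1.8519.
So the minimum matching rate is r = 1.8519 − 1 = 0.852.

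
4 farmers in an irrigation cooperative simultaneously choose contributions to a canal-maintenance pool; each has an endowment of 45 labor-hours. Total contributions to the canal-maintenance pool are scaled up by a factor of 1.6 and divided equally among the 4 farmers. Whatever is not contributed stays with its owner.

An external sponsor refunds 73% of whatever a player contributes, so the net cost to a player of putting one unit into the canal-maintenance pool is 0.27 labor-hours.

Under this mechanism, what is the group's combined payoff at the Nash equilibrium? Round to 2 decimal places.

Under the mechanism each unit contributed yields (1.6/4) / 0.27 = 1.4815 back to its contributor per unit of net cost, which exceeds 1, making full contribution the dominant choice for everyone.
At the Nash equilibrium everyone contributes 45. Group total payoff = 4 × (45 × 0.73 + 1.6 × 45) = 419.40.

419.40 labor-hours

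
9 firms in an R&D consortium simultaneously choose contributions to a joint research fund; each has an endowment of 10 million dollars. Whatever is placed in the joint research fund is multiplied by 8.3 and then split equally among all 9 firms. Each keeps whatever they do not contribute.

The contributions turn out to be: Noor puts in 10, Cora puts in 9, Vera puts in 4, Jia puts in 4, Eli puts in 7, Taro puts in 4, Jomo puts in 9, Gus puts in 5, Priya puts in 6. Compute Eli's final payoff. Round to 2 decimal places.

Total contributed: 10 + 9 + 4 + 4 + 7 + 4 + 9 + 5 + 6 = 58.
Each receives 8.3 × 58 / 9 = 53.49 from the joint research fund.
Eli keeps 10 − 7 = 3, so Eli's payoff is 3 + 53.49 = 56.49.

56.49 million dollars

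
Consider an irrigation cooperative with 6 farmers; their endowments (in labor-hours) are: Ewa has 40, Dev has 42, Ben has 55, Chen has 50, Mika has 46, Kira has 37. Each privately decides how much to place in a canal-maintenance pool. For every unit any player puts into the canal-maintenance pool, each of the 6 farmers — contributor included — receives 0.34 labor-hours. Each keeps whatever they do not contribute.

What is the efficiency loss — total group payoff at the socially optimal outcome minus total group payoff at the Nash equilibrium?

The private return per contributed unit is 0.34 < 1 for everyone, so the Nash equilibrium is zero contribution and the group total is Σ E_j = 40 + 42 + 55 + 50 + 46 + 37 = 270.
Each contributed unit returns 2.040 to the group, so the social optimum is full contribution by everyone: group total = 2.040 × 270 = 550.80.
Efficiency loss = (2.040 − 1) × 270 = 280.80.

280.80 labor-hours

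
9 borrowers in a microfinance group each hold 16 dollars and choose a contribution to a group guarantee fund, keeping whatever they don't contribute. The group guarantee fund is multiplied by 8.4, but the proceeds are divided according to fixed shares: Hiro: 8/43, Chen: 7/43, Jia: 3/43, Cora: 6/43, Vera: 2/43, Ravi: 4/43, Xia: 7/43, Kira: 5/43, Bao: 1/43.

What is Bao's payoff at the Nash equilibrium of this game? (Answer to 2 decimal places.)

28.50 dollars

Each unit j contributes comes back to j as 8.4 × (j's share), so j prefers to contribute only if that share exceeds 1/8.4 = 0.1190; otherwise keeping the unit dominates.
Hiro, Chen, Cora and Xia clear that bar, contributing 16 each; the remaining 5 contribute 0. Total contributed: 64.
Bao keeps 16 and receives 8.4 × 64 × 1/43 = 12.50 from the group guarantee fund, for a payoff of 28.50.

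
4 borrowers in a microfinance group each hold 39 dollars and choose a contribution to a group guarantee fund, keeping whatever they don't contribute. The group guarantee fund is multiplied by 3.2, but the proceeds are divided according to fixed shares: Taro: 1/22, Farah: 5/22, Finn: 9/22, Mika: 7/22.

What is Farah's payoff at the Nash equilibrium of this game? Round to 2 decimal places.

A player with share s gets back 3.2·s per unit contributed, so full contribution is dominant for anyone with s > 1/3.2 = 0.3125 and zero contribution is dominant for anyone below.
Finn and Mika are above the threshold, contributing 39 each; the remaining 2 contribute 0. Total contributed: 78.
Farah keeps 39 and receives 3.2 × 78 × 5/22 = 56.73 from the group guarantee fund, for a payoff of 95.73.

95.73 dollars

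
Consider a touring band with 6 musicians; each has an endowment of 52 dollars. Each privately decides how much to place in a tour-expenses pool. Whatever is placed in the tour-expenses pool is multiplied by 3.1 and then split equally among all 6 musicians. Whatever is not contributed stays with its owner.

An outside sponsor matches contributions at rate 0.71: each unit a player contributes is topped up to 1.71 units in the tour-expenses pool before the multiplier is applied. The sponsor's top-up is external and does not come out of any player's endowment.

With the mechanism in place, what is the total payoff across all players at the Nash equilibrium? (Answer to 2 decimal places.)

312.00 dollars

The effective private return is 3.1 × 1.71 / 6 = 0.8835, which is still under 1, so the mechanism doesn't change anyone's dominant strategy: zero contribution.
Everyone keeps their endowment and the group total is 6 × 52 = 312.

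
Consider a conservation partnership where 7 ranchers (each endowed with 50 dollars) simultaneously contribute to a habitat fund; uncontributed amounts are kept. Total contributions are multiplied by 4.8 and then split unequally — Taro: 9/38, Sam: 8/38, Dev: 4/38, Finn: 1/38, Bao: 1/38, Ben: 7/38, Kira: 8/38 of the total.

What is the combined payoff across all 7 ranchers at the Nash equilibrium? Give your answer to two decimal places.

Each unit j contributes comes back to j as 4.8 × (j's share), so j prefers to contribute only if that share exceeds 1/4.8 = 0.2083; otherwise keeping the unit dominates.
Taro, Sam and Kira are above the threshold, contributing 50 each; the remaining 4 contribute 0. Total contributed: 150.
The habitat fund pays out 4.8 × 150 = 720.00 in total (split across the unequal shares, but the aggregate is all that matters for the group sum).
The 4 free-riders keep 50 each, adding 200. Group total = 200 + 720.00 = 920.00.

920.00 dollars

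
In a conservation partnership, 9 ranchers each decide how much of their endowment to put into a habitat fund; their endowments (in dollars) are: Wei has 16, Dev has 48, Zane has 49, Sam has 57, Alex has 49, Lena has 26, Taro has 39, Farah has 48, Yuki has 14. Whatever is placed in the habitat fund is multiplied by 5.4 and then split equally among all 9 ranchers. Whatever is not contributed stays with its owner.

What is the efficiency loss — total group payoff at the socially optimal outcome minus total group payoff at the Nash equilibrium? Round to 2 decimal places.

The private return per contributed unit is 5.4/9 = 0.6000 < 1 for every player regardless of endowment, so the Nash equilibrium is zero contribution and the group total is Σ E_j = 16 + 48 + 49 + 57 + 49 + 26 + 39 + 48 + 14 = 346.
Each contributed unit returns 5.400 to the group, so the social optimum is full contribution by everyone: group total = 5.400 × 346 = 1868.40.
Efficiency loss = (5.400 − 1) × 346 = 1522.40.

1522.40 dollars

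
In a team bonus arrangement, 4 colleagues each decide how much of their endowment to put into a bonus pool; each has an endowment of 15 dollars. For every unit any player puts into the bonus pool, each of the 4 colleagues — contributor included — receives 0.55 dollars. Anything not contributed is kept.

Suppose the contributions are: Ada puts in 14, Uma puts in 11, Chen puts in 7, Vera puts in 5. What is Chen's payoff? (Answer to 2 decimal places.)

Total contributed: 14 + 11 + 7 + 5 = 37.
Each receives 0.55 × 37 = 20.35 from the bonus pool.
Chen keeps 15 − 7 = 8, so Chen's payoff is 8 + 20.35 = 28.35.

28.35 dollars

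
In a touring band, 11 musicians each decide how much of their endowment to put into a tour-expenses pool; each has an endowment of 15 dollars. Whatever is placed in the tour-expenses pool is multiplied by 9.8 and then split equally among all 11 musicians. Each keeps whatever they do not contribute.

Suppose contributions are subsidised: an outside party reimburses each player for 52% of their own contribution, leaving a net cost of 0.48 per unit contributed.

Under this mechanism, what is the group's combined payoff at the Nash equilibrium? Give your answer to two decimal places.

1702.80 dollars

With the mechanism, a contributed unit returns (9.8/11) / 0.48 = 1.8561 per unit of net cost to the contributor — now above 1 — so contributing fully is weakly dominant for every player.
At the Nash equilibrium everyone contributes 15. Group total payoff = 11 × (15 × 0.52 + 9.8 × 15) = 1702.80.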